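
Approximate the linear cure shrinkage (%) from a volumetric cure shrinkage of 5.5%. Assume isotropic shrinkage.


Linear shrinkage ≈ vol_shrink/3 = 5.5/3 = 1.833%

1.833%


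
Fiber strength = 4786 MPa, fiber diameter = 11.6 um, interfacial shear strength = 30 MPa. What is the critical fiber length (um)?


Lc = sigma_f * d / (2 * tau_i) = 4786 * 11.6 / (2 * 30) = 925.3 um

925.3 um


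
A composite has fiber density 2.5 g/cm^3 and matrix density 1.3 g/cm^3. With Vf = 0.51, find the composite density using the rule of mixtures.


rho_c = rho_f*Vf + rho_m*(1-Vf) = 2.5*0.51 + 1.3*0.49 = 1.912 g/cm^3

1.912 g/cm^3


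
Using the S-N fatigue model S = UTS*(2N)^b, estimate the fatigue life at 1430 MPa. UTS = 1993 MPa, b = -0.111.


N = 0.5 * (S/UTS)^(1/b) = 0.5 * (1430/1993)^(1/-0.111) = 9.9497 cycles

9.9497 cycles


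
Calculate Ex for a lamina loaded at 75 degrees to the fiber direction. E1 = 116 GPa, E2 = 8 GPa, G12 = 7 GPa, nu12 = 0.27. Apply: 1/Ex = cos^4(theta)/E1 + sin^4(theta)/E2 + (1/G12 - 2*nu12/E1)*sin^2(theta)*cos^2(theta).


cos^4(75) = 0.004487, sin^4(75) = 0.870513, sin^2(75)*cos^2(75) = 0.0625
1/G12 - 2*nu12/E1 = 1/7 - 2*0.27/116 = 0.138202 GPa^-1
1/Ex = 0.004487/116 + 0.870513/8 + 0.138202*0.0625 = 0.1174904 GPa^-1
Ex = 8.51 GPa

8.51 GPa


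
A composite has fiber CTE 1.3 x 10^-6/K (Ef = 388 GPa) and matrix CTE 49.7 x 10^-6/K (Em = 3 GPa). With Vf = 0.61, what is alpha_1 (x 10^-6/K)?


E1 = Ef*Vf + Em*(1-Vf) = 237.85
alpha_1 = (alpha_f*Ef*Vf + alpha_m*Em*(1-Vf))/E1 = 1.54 x 10^-6/K

1.54 x 10^-6/K


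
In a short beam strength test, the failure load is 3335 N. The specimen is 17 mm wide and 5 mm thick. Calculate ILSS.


ILSS = 3F/(4bh) = 3*3335/(4*17*5) = 29.43 MPa

29.43 MPa


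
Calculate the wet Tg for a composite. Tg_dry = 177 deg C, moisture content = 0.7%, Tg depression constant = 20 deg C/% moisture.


Tg_wet = Tg_dry - k*moisture = 177 - 20*0.7 = 163.0 deg C

163.0 deg C


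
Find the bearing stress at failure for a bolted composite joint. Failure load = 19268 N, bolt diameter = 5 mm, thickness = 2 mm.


sigma_br = F/(d*h) = 19268/(5*2) = 1926.8 MPa

1926.8 MPa


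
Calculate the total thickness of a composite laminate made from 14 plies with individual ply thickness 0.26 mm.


h = n * t_ply = 14 * 0.26 = 3.64 mm

3.64 mm


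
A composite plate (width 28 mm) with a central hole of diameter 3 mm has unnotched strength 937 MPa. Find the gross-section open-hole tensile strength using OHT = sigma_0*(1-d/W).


OHT = sigma_0*(1-d/W) = 937*(1-3/28) = 836.6 MPa

836.6 MPa


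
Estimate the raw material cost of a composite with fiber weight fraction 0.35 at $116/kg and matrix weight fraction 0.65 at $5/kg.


Cost = cost_f*Wf + cost_m*Wm = 116*0.35 + 5*0.65 = $43.85/kg

$43.85/kg


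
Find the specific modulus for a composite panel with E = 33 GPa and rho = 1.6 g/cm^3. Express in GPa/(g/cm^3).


Specific stiffness = E/rho = 33/1.6 = 20.6 GPa/(g/cm^3)

20.6 GPa/(g/cm^3)


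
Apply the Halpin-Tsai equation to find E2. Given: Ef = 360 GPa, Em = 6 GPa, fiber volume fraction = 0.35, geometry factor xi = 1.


eta = (Ef/Em - 1)/(Ef/Em + xi) = (60.0 - 1)/(60.0 + 1) = 0.9672
E2 = Em*(1+xi*eta*Vf)/(1-eta*Vf) = 12.14 GPa

12.14 GPa


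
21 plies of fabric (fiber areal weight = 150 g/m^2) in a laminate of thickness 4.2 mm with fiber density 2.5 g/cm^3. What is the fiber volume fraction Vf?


Vf = n * FAW / (rho_f * h * 1000) = 21 * 150 / (2.5 * 4.2 * 1000) = 0.3

0.3


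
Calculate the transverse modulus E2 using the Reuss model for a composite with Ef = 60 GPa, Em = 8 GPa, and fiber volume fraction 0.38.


1/E2 = Vf/Ef + (1-Vf)/Em = 0.38/60 + 0.62/8
E2 = 11.93 GPa

11.93 GPa


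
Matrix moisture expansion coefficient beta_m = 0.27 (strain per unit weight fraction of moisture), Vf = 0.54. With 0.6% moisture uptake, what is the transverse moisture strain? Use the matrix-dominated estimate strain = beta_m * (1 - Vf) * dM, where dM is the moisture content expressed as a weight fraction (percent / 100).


dM = 0.6/100 = 0.006
strain = beta_m * (1-Vf) * dM = 0.27 * 0.46 * 0.006 = 0.0007452

0.0007452


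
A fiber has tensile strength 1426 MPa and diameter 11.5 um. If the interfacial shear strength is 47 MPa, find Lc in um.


Lc = sigma_f * d / (2 * tau_i) = 1426 * 11.5 / (2 * 47) = 174.5 um

174.5 um


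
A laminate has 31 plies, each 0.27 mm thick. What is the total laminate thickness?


h = n * t_ply = 31 * 0.27 = 8.37 mm

8.37 mm


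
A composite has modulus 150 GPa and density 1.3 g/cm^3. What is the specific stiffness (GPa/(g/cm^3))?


Specific stiffness = E/rho = 150/1.3 = 115.4 GPa/(g/cm^3)

115.4 GPa/(g/cm^3)


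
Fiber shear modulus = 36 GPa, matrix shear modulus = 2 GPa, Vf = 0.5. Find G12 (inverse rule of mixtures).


1/G12 = Vf/Gf + (1-Vf)/Gm = 0.5/36 + 0.5/2
G12 = 3.79 GPa

3.79 GPa


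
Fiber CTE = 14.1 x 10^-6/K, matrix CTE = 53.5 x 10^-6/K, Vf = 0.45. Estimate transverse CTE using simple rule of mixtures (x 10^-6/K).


alpha_2 = alpha_f*Vf + alpha_m*(1-Vf) = 14.1*0.45 + 53.5*0.55 = 35.8 x 10^-6/K

35.8 x 10^-6/K


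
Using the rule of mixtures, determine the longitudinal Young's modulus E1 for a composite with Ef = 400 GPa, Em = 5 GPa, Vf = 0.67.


E1 = Ef*Vf + Em*(1-Vf) = 400*0.67 + 5*0.33 = 269.65 GPa

269.65 GPa


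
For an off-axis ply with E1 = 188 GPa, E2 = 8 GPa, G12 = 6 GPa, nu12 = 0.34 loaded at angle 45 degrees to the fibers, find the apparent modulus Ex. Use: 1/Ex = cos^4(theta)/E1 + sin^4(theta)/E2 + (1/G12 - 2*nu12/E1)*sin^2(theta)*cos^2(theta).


cos^4(45) = 0.25, sin^4(45) = 0.25, sin^2(45)*cos^2(45) = 0.25
1/G12 - 2*nu12/E1 = 1/6 - 2*0.34/188 = 0.16305 GPa^-1
1/Ex = 0.25/188 + 0.25/8 + 0.16305*0.25 = 0.0733422 GPa^-1
Ex = 13.63 GPa

13.63 GPa


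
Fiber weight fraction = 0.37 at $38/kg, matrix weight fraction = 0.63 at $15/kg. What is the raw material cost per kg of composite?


Cost = cost_f*Wf + cost_m*Wm = 38*0.37 + 15*0.63 = $23.51/kg

$23.51/kg


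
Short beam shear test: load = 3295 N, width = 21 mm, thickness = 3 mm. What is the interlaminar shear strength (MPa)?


ILSS = 3F/(4bh) = 3*3295/(4*21*3) = 39.23 MPa

39.23 MPa


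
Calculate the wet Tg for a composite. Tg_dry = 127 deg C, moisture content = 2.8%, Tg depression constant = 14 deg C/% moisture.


Tg_wet = Tg_dry - k*moisture = 127 - 14*2.8 = 87.8 deg C

87.8 deg C


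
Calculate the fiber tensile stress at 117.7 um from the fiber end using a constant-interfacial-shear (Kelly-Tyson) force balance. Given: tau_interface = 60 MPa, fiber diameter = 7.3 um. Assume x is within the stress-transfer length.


Force balance: sigma_f * (pi*d^2/4) = tau * (pi*d) * x  ->  sigma_f = 4 * tau * x / d
sigma_f = 4 * 60 * 117.7 / 7.3 = 3869.6 MPa

3869.6 MPa


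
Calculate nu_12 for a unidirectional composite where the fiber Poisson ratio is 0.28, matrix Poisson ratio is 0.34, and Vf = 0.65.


nu_12 = nu_f*Vf + nu_m*(1-Vf) = 0.28*0.65 + 0.34*0.35 = 0.301

0.301


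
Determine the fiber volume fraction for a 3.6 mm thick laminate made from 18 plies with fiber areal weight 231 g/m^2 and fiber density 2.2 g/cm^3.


Vf = n * FAW / (rho_f * h * 1000) = 18 * 231 / (2.2 * 3.6 * 1000) = 0.525

0.525


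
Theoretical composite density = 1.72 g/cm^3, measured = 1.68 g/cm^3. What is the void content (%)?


Void% = (rho_theo - rho_actual)/rho_theo * 100 = (1.72 - 1.68)/1.72 * 100 = 2.33%

2.33%


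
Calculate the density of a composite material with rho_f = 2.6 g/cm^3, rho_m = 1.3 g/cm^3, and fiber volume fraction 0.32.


rho_c = rho_f*Vf + rho_m*(1-Vf) = 2.6*0.32 + 1.3*0.68 = 1.716 g/cm^3

1.716 g/cm^3


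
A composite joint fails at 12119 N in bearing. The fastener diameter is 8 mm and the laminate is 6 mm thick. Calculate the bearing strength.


sigma_br = F/(d*h) = 12119/(8*6) = 252.5 MPa

252.5 MPa


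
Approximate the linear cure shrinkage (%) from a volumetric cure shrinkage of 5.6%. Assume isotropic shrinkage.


Linear shrinkage ≈ vol_shrink/3 = 5.6/3 = 1.867%

1.867%


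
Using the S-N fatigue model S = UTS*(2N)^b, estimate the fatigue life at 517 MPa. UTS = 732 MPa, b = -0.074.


N = 0.5 * (S/UTS)^(1/b) = 0.5 * (517/732)^(1/-0.074) = 54.9273 cycles

54.9273 cycles


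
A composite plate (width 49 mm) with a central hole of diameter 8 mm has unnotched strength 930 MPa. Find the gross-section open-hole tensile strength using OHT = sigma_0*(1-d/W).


OHT = sigma_0*(1-d/W) = 930*(1-8/49) = 778.2 MPa

778.2 MPa


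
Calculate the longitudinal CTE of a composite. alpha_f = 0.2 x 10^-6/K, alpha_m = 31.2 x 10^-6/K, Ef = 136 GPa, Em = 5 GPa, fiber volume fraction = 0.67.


E1 = Ef*Vf + Em*(1-Vf) = 92.77
alpha_1 = (alpha_f*Ef*Vf + alpha_m*Em*(1-Vf))/E1 = 0.75 x 10^-6/K

0.75 x 10^-6/K


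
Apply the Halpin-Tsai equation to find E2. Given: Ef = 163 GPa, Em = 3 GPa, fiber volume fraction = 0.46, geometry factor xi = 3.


eta = (Ef/Em - 1)/(Ef/Em + xi) = (54.3333 - 1)/(54.3333 + 3) = 0.9302
E2 = Em*(1+xi*eta*Vf)/(1-eta*Vf) = 11.98 GPa

11.98 GPa


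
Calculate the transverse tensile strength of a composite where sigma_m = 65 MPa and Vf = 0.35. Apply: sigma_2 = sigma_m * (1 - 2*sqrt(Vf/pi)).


factor = 1 - 2*sqrt(0.35/pi) = 0.3324
sigma_2 = 65 * 0.3324 = 21.61 MPa

21.61 MPa


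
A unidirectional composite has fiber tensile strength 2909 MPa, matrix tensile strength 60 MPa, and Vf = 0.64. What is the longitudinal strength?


sigma_1 = sigma_f*Vf + sigma_m*(1-Vf) = 2909*0.64 + 60*0.36 = 1883.4 MPa

1883.4 MPa


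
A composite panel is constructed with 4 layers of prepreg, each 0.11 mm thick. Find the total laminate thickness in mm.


h = n * t_ply = 4 * 0.11 = 0.44 mm

0.44 mm


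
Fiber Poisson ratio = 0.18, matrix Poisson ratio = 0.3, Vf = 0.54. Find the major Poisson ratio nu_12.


nu_12 = nu_f*Vf + nu_m*(1-Vf) = 0.18*0.54 + 0.3*0.46 = 0.2352

0.2352


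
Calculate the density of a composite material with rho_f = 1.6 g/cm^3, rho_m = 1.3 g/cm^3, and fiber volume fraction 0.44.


rho_c = rho_f*Vf + rho_m*(1-Vf) = 1.6*0.44 + 1.3*0.56 = 1.432 g/cm^3

1.432 g/cm^3


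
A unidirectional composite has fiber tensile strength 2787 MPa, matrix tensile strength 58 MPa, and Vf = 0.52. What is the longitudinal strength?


sigma_1 = sigma_f*Vf + sigma_m*(1-Vf) = 2787*0.52 + 58*0.48 = 1477.1 MPa

1477.1 MPa


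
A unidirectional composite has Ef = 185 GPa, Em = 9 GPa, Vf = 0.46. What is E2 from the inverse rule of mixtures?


1/E2 = Vf/Ef + (1-Vf)/Em = 0.46/185 + 0.54/9
E2 = 16.0 GPa

16.0 GPa


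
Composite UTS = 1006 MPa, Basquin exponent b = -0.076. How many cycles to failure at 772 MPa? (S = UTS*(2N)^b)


N = 0.5 * (S/UTS)^(1/b) = 0.5 * (772/1006)^(1/-0.076) = 16.2882 cycles

16.2882 cycles


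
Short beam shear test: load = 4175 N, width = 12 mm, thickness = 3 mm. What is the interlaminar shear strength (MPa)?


ILSS = 3F/(4bh) = 3*4175/(4*12*3) = 86.98 MPa

86.98 MPa


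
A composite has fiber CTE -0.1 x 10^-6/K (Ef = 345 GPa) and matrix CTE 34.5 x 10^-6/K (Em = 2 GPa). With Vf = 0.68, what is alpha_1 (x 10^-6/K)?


E1 = Ef*Vf + Em*(1-Vf) = 235.24
alpha_1 = (alpha_f*Ef*Vf + alpha_m*Em*(1-Vf))/E1 = -0.01 x 10^-6/K

-0.01 x 10^-6/K


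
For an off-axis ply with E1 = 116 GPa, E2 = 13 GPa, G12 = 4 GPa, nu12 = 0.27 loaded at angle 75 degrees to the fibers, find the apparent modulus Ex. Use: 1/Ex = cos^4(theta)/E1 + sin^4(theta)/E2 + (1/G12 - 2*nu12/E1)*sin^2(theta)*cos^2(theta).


cos^4(75) = 0.004487, sin^4(75) = 0.870513, sin^2(75)*cos^2(75) = 0.0625
1/G12 - 2*nu12/E1 = 1/4 - 2*0.27/116 = 0.245345 GPa^-1
1/Ex = 0.004487/116 + 0.870513/13 + 0.245345*0.0625 = 0.0823353 GPa^-1
Ex = 12.15 GPa

12.15 GPa


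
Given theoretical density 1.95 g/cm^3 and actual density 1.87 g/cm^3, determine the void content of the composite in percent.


Void% = (rho_theo - rho_actual)/rho_theo * 100 = (1.95 - 1.87)/1.95 * 100 = 4.1%

4.1%


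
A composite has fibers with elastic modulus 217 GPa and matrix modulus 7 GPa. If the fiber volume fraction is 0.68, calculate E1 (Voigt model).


E1 = Ef*Vf + Em*(1-Vf) = 217*0.68 + 7*0.32 = 149.8 GPa

149.8 GPa


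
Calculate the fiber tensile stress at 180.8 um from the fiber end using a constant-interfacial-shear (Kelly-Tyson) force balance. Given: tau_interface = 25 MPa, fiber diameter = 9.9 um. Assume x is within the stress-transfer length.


Force balance: sigma_f * (pi*d^2/4) = tau * (pi*d) * x  ->  sigma_f = 4 * tau * x / d
sigma_f = 4 * 25 * 180.8 / 9.9 = 1826.3 MPa

1826.3 MPa


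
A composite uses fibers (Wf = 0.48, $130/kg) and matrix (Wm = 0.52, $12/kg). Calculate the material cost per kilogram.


Cost = cost_f*Wf + cost_m*Wm = 130*0.48 + 12*0.52 = $68.64/kg

$68.64/kg


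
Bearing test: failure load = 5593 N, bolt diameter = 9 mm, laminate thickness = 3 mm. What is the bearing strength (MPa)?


sigma_br = F/(d*h) = 5593/(9*3) = 207.1 MPa

207.1 MPa


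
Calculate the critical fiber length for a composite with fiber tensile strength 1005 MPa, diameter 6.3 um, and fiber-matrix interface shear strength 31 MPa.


Lc = sigma_f * d / (2 * tau_i) = 1005 * 6.3 / (2 * 31) = 102.1 um

102.1 um


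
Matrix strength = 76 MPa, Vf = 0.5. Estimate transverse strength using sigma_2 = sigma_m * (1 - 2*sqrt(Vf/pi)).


factor = 1 - 2*sqrt(0.5/pi) = 0.2021
sigma_2 = 76 * 0.2021 = 15.36 MPa

15.36 MPa


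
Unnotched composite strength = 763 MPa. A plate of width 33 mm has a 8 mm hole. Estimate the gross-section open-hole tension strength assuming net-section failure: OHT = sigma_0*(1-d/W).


OHT = sigma_0*(1-d/W) = 763*(1-8/33) = 578.0 MPa

578.0 MPa


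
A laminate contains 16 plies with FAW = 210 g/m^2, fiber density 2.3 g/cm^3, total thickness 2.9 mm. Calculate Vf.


Vf = n * FAW / (rho_f * h * 1000) = 16 * 210 / (2.3 * 2.9 * 1000) = 0.5037

0.5037


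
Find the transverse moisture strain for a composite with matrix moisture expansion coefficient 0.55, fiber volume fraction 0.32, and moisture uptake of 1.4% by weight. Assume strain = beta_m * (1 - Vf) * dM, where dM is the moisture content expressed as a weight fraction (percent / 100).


dM = 1.4/100 = 0.014
strain = beta_m * (1-Vf) * dM = 0.55 * 0.68 * 0.014 = 0.005236

0.005236


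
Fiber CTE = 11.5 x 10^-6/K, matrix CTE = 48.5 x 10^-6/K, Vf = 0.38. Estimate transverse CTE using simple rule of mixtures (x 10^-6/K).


alpha_2 = alpha_f*Vf + alpha_m*(1-Vf) = 11.5*0.38 + 48.5*0.62 = 34.4 x 10^-6/K

34.4 x 10^-6/K


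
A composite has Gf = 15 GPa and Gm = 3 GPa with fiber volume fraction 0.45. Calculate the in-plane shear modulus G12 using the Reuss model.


1/G12 = Vf/Gf + (1-Vf)/Gm = 0.45/15 + 0.55/3
G12 = 4.69 GPa

4.69 GPa


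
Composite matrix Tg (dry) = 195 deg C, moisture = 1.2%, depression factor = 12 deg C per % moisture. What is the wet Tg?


Tg_wet = Tg_dry - k*moisture = 195 - 12*1.2 = 180.6 deg C

180.6 deg C


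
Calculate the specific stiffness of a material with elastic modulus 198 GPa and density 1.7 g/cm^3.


Specific stiffness = E/rho = 198/1.7 = 116.5 GPa/(g/cm^3)

116.5 GPa/(g/cm^3)


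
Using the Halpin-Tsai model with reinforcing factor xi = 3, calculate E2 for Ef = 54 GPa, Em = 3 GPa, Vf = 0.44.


eta = (Ef/Em - 1)/(Ef/Em + xi) = (18.0 - 1)/(18.0 + 3) = 0.8095
E2 = Em*(1+xi*eta*Vf)/(1-eta*Vf) = 9.64 GPa

9.64 GPa


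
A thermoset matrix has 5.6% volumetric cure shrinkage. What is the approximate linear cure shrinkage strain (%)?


Linear shrinkage ≈ vol_shrink/3 = 5.6/3 = 1.867%

1.867%


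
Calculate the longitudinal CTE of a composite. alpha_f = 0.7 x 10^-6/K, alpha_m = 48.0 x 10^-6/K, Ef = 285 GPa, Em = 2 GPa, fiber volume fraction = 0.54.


E1 = Ef*Vf + Em*(1-Vf) = 154.82
alpha_1 = (alpha_f*Ef*Vf + alpha_m*Em*(1-Vf))/E1 = 0.98 x 10^-6/K

0.98 x 10^-6/K


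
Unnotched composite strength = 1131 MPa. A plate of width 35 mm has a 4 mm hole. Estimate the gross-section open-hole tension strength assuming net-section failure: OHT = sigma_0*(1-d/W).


OHT = sigma_0*(1-d/W) = 1131*(1-4/35) = 1001.7 MPa

1001.7 MPa


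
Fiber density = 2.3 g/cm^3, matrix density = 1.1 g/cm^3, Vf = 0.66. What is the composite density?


rho_c = rho_f*Vf + rho_m*(1-Vf) = 2.3*0.66 + 1.1*0.34 = 1.892 g/cm^3

1.892 g/cm^3


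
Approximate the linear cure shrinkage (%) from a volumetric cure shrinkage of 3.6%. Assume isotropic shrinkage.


Linear shrinkage ≈ vol_shrink/3 = 3.6/3 = 1.2%

1.2%


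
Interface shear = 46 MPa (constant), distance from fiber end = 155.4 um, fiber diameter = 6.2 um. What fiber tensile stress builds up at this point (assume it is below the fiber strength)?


Force balance: sigma_f * (pi*d^2/4) = tau * (pi*d) * x  ->  sigma_f = 4 * tau * x / d
sigma_f = 4 * 46 * 155.4 / 6.2 = 4611.9 MPa

4611.9 MPa


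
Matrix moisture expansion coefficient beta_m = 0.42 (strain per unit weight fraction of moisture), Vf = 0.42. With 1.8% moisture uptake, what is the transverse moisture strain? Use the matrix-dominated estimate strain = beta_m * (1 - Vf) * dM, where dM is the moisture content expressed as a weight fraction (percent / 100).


dM = 1.8/100 = 0.018
strain = beta_m * (1-Vf) * dM = 0.42 * 0.58 * 0.018 = 0.0043848

0.0043848


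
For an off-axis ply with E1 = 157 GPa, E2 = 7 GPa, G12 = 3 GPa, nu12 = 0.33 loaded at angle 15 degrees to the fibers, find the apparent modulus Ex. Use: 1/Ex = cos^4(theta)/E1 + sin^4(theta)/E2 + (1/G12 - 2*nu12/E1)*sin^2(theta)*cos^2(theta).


cos^4(15) = 0.870513, sin^4(15) = 0.004487, sin^2(15)*cos^2(15) = 0.0625
1/G12 - 2*nu12/E1 = 1/3 - 2*0.33/157 = 0.32913 GPa^-1
1/Ex = 0.870513/157 + 0.004487/7 + 0.32913*0.0625 = 0.0267563 GPa^-1
Ex = 37.37 GPa

37.37 GPa


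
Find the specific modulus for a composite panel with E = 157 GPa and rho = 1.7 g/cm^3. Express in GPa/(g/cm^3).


Specific stiffness = E/rho = 157/1.7 = 92.4 GPa/(g/cm^3)

92.4 GPa/(g/cm^3)


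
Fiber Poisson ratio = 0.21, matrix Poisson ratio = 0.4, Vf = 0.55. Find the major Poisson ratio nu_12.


nu_12 = nu_f*Vf + nu_m*(1-Vf) = 0.21*0.55 + 0.4*0.45 = 0.2955

0.2955


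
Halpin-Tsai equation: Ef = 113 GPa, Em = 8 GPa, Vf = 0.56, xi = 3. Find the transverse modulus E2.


eta = (Ef/Em - 1)/(Ef/Em + xi) = (14.125 - 1)/(14.125 + 3) = 0.7664
E2 = Em*(1+xi*eta*Vf)/(1-eta*Vf) = 32.06 GPa

32.06 GPa


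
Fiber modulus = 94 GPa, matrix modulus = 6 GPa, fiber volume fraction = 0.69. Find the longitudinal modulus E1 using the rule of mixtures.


E1 = Ef*Vf + Em*(1-Vf) = 94*0.69 + 6*0.31 = 66.72 GPa

66.72 GPa


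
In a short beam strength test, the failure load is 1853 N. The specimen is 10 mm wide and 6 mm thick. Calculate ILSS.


ILSS = 3F/(4bh) = 3*1853/(4*10*6) = 23.16 MPa

23.16 MPa


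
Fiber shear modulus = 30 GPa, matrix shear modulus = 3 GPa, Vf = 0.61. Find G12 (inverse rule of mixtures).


1/G12 = Vf/Gf + (1-Vf)/Gm = 0.61/30 + 0.39/3
G12 = 6.65 GPa

6.65 GPa


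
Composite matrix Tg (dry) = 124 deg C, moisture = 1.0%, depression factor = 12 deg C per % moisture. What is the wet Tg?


Tg_wet = Tg_dry - k*moisture = 124 - 12*1.0 = 112.0 deg C

112.0 deg C


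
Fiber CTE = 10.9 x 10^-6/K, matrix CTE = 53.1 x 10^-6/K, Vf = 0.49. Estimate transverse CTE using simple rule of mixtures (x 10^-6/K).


alpha_2 = alpha_f*Vf + alpha_m*(1-Vf) = 10.9*0.49 + 53.1*0.51 = 32.4 x 10^-6/K

32.4 x 10^-6/K


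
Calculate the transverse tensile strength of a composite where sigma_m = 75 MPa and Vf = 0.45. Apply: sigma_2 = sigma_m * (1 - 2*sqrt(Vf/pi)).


factor = 1 - 2*sqrt(0.45/pi) = 0.2431
sigma_2 = 75 * 0.2431 = 18.23 MPa

18.23 MPa


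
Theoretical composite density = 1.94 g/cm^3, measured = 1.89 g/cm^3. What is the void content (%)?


Void% = (rho_theo - rho_actual)/rho_theo * 100 = (1.94 - 1.89)/1.94 * 100 = 2.58%

2.58%


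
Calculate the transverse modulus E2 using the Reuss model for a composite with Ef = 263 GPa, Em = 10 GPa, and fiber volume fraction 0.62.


1/E2 = Vf/Ef + (1-Vf)/Em = 0.62/263 + 0.38/10
E2 = 24.78 GPa

24.78 GPa


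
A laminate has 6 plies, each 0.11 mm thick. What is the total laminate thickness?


h = n * t_ply = 6 * 0.11 = 0.66 mm

0.66 mm


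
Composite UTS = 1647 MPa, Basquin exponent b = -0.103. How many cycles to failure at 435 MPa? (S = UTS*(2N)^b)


N = 0.5 * (S/UTS)^(1/b) = 0.5 * (435/1647)^(1/-0.103) = 205401.8708 cycles

205401.8708 cycles


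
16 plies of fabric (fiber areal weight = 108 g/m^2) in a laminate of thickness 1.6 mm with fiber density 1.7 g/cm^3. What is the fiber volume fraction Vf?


Vf = n * FAW / (rho_f * h * 1000) = 16 * 108 / (1.7 * 1.6 * 1000) = 0.6353

0.6353


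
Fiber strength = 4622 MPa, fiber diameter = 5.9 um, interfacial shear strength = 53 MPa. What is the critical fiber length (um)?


Lc = sigma_f * d / (2 * tau_i) = 4622 * 5.9 / (2 * 53) = 257.3 um

257.3 um


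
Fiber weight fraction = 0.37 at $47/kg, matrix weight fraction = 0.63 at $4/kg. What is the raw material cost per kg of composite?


Cost = cost_f*Wf + cost_m*Wm = 47*0.37 + 4*0.63 = $19.91/kg

$19.91/kg


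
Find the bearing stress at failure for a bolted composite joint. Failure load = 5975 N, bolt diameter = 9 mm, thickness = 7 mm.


sigma_br = F/(d*h) = 5975/(9*7) = 94.8 MPa

94.8 MPa


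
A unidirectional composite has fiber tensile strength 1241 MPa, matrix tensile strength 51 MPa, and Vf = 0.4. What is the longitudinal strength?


sigma_1 = sigma_f*Vf + sigma_m*(1-Vf) = 1241*0.4 + 51*0.6 = 527.0 MPa

527.0 MPa


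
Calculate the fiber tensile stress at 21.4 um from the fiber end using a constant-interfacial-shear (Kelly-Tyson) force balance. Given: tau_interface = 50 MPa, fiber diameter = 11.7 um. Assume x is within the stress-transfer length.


Force balance: sigma_f * (pi*d^2/4) = tau * (pi*d) * x  ->  sigma_f = 4 * tau * x / d
sigma_f = 4 * 50 * 21.4 / 11.7 = 365.8 MPa

365.8 MPa


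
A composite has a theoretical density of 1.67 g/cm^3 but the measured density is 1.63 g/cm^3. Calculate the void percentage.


Void% = (rho_theo - rho_actual)/rho_theo * 100 = (1.67 - 1.63)/1.67 * 100 = 2.4%

2.4%


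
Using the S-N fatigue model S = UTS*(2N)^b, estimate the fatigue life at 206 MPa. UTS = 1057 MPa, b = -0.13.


N = 0.5 * (S/UTS)^(1/b) = 0.5 * (206/1057)^(1/-0.13) = 145246.8335 cycles

145246.8335 cycles


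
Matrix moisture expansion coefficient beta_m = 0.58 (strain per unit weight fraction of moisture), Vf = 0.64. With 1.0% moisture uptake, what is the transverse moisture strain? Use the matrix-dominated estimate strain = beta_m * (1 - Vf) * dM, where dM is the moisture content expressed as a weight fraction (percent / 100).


dM = 1.0/100 = 0.01
strain = beta_m * (1-Vf) * dM = 0.58 * 0.36 * 0.01 = 0.002088

0.002088


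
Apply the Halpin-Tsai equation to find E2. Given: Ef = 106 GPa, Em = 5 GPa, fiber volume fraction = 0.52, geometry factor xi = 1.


eta = (Ef/Em - 1)/(Ef/Em + xi) = (21.2 - 1)/(21.2 + 1) = 0.9099
E2 = Em*(1+xi*eta*Vf)/(1-eta*Vf) = 13.98 GPa

13.98 GPa


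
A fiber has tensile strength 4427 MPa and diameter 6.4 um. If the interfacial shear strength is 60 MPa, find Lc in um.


Lc = sigma_f * d / (2 * tau_i) = 4427 * 6.4 / (2 * 60) = 236.1 um

236.1 um


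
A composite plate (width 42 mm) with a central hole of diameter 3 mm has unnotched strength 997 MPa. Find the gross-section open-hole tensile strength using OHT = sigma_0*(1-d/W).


OHT = sigma_0*(1-d/W) = 997*(1-3/42) = 925.8 MPa

925.8 MPa


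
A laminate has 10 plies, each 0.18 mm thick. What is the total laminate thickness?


h = n * t_ply = 10 * 0.18 = 1.8 mm

1.8 mm


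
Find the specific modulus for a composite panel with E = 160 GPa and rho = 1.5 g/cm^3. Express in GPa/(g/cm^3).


Specific stiffness = E/rho = 160/1.5 = 106.7 GPa/(g/cm^3)

106.7 GPa/(g/cm^3)


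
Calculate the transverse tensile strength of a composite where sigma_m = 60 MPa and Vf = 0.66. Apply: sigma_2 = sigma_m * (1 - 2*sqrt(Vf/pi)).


factor = 1 - 2*sqrt(0.66/pi) = 0.0833
sigma_2 = 60 * 0.0833 = 5.0 MPa

5.0 MPa


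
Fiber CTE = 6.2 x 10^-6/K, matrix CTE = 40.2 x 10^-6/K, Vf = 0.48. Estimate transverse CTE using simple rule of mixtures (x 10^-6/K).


alpha_2 = alpha_f*Vf + alpha_m*(1-Vf) = 6.2*0.48 + 40.2*0.52 = 23.9 x 10^-6/K

23.9 x 10^-6/K


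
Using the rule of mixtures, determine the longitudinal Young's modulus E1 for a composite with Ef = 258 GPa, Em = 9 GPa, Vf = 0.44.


E1 = Ef*Vf + Em*(1-Vf) = 258*0.44 + 9*0.56 = 118.56 GPa

118.56 GPa


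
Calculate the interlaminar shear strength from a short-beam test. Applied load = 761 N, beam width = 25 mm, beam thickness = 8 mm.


ILSS = 3F/(4bh) = 3*761/(4*25*8) = 2.85 MPa

2.85 MPa


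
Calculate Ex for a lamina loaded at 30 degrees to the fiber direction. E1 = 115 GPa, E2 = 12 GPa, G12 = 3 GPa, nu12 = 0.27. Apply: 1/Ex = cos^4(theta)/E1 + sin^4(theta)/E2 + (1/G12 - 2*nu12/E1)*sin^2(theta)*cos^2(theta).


cos^4(30) = 0.5625, sin^4(30) = 0.0625, sin^2(30)*cos^2(30) = 0.1875
1/G12 - 2*nu12/E1 = 1/3 - 2*0.27/115 = 0.328638 GPa^-1
1/Ex = 0.5625/115 + 0.0625/12 + 0.328638*0.1875 = 0.0717192 GPa^-1
Ex = 13.94 GPa

13.94 GPa


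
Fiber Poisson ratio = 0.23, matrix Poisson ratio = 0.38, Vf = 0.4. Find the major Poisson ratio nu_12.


nu_12 = nu_f*Vf + nu_m*(1-Vf) = 0.23*0.4 + 0.38*0.6 = 0.32

0.32


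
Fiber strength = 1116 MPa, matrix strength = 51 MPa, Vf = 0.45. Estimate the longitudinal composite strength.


sigma_1 = sigma_f*Vf + sigma_m*(1-Vf) = 1116*0.45 + 51*0.55 = 530.3 MPa

530.3 MPa


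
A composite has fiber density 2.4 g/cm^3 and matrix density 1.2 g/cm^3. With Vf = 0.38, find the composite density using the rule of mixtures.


rho_c = rho_f*Vf + rho_m*(1-Vf) = 2.4*0.38 + 1.2*0.62 = 1.656 g/cm^3

1.656 g/cm^3


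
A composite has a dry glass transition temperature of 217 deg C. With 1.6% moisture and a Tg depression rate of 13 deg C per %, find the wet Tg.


Tg_wet = Tg_dry - k*moisture = 217 - 13*1.6 = 196.2 deg C

196.2 deg C


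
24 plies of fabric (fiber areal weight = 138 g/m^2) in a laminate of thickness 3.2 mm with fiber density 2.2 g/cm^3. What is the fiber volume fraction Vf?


Vf = n * FAW / (rho_f * h * 1000) = 24 * 138 / (2.2 * 3.2 * 1000) = 0.4705

0.4705


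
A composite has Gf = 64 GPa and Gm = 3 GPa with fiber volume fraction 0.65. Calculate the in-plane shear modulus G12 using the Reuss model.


1/G12 = Vf/Gf + (1-Vf)/Gm = 0.65/64 + 0.35/3
G12 = 7.89 GPa

7.89 GPa


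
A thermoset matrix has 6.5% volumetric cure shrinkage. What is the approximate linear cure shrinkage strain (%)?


Linear shrinkage ≈ vol_shrink/3 = 6.5/3 = 2.167%

2.167%


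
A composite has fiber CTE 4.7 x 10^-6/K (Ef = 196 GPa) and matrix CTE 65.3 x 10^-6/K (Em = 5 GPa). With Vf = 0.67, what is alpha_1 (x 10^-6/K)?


E1 = Ef*Vf + Em*(1-Vf) = 132.97
alpha_1 = (alpha_f*Ef*Vf + alpha_m*Em*(1-Vf))/E1 = 5.45 x 10^-6/K

5.45 x 10^-6/K


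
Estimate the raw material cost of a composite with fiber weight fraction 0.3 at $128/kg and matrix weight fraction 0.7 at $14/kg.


Cost = cost_f*Wf + cost_m*Wm = 128*0.3 + 14*0.7 = $48.2/kg

$48.2/kg


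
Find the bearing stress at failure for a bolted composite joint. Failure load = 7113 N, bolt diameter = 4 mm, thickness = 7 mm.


sigma_br = F/(d*h) = 7113/(4*7) = 254.0 MPa

254.0 MPa


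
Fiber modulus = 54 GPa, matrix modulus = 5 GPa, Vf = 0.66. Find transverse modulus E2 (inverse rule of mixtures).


1/E2 = Vf/Ef + (1-Vf)/Em = 0.66/54 + 0.34/5
E2 = 12.47 GPa

12.47 GPa


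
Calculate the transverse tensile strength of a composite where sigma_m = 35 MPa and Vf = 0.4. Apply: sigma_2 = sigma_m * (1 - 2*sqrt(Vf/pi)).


factor = 1 - 2*sqrt(0.4/pi) = 0.2864
sigma_2 = 35 * 0.2864 = 10.02 MPa

10.02 MPa


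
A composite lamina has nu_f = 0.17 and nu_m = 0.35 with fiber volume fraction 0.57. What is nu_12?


nu_12 = nu_f*Vf + nu_m*(1-Vf) = 0.17*0.57 + 0.35*0.43 = 0.2474

0.2474


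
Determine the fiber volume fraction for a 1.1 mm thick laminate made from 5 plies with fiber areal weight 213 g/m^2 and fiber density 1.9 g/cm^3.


Vf = n * FAW / (rho_f * h * 1000) = 5 * 213 / (1.9 * 1.1 * 1000) = 0.5096

0.5096


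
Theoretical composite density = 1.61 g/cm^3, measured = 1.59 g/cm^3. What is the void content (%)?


Void% = (rho_theo - rho_actual)/rho_theo * 100 = (1.61 - 1.59)/1.61 * 100 = 1.24%

1.24%


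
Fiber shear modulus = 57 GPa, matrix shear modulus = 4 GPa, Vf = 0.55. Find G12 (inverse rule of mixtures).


1/G12 = Vf/Gf + (1-Vf)/Gm = 0.55/57 + 0.45/4
G12 = 8.19 GPa

8.19 GPa


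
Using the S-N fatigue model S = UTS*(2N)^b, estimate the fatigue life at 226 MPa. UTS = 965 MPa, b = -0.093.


N = 0.5 * (S/UTS)^(1/b) = 0.5 * (226/965)^(1/-0.093) = 3.0038e+06 cycles

3.0038e+06 cycles


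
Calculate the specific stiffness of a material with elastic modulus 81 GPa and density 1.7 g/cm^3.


Specific stiffness = E/rho = 81/1.7 = 47.6 GPa/(g/cm^3)

47.6 GPa/(g/cm^3)


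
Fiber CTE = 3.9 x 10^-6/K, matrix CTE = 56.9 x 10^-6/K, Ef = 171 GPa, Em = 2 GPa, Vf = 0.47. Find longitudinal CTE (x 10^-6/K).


E1 = Ef*Vf + Em*(1-Vf) = 81.43
alpha_1 = (alpha_f*Ef*Vf + alpha_m*Em*(1-Vf))/E1 = 4.59 x 10^-6/K

4.59 x 10^-6/K


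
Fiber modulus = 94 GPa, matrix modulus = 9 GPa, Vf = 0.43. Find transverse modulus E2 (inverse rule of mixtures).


1/E2 = Vf/Ef + (1-Vf)/Em = 0.43/94 + 0.57/9
E2 = 14.73 GPa

14.73 GPa


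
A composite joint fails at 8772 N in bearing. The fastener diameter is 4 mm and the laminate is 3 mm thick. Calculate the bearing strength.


sigma_br = F/(d*h) = 8772/(4*3) = 731.0 MPa

731.0 MPa


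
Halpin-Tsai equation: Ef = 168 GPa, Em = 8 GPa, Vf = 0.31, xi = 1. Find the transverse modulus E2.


eta = (Ef/Em - 1)/(Ef/Em + xi) = (21.0 - 1)/(21.0 + 1) = 0.9091
E2 = Em*(1+xi*eta*Vf)/(1-eta*Vf) = 14.28 GPa

14.28 GPa


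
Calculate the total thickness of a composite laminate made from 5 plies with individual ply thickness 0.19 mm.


h = n * t_ply = 5 * 0.19 = 0.95 mm

0.95 mm


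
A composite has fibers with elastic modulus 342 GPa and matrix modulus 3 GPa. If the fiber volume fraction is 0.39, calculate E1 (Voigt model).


E1 = Ef*Vf + Em*(1-Vf) = 342*0.39 + 3*0.61 = 135.21 GPa

135.21 GPa


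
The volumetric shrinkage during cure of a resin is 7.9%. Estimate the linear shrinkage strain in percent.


Linear shrinkage ≈ vol_shrink/3 = 7.9/3 = 2.633%

2.633%


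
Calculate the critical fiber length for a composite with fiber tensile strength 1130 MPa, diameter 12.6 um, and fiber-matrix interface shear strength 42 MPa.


Lc = sigma_f * d / (2 * tau_i) = 1130 * 12.6 / (2 * 42) = 169.5 um

169.5 um


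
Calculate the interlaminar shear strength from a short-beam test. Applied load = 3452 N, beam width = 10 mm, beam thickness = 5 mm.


ILSS = 3F/(4bh) = 3*3452/(4*10*5) = 51.78 MPa

51.78 MPa


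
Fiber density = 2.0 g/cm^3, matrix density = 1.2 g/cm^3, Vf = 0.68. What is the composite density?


rho_c = rho_f*Vf + rho_m*(1-Vf) = 2.0*0.68 + 1.2*0.32 = 1.744 g/cm^3

1.744 g/cm^3


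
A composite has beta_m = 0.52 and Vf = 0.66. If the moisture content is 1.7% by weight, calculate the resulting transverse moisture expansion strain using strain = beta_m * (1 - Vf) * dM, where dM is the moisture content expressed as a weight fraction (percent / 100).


dM = 1.7/100 = 0.017
strain = beta_m * (1-Vf) * dM = 0.52 * 0.34 * 0.017 = 0.0030056

0.0030056


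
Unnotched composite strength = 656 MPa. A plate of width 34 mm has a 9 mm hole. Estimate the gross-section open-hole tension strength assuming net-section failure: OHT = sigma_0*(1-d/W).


OHT = sigma_0*(1-d/W) = 656*(1-9/34) = 482.4 MPa

482.4 MPa


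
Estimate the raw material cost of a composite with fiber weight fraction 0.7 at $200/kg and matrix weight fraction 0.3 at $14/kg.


Cost = cost_f*Wf + cost_m*Wm = 200*0.7 + 14*0.3 = $144.2/kg

$144.2/kg


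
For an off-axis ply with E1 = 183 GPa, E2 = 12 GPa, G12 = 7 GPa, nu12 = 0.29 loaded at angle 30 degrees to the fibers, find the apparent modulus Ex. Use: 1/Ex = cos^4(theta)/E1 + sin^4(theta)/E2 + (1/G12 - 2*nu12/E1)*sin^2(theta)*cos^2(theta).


cos^4(30) = 0.5625, sin^4(30) = 0.0625, sin^2(30)*cos^2(30) = 0.1875
1/G12 - 2*nu12/E1 = 1/7 - 2*0.29/183 = 0.139688 GPa^-1
1/Ex = 0.5625/183 + 0.0625/12 + 0.139688*0.1875 = 0.0344736 GPa^-1
Ex = 29.01 GPa

29.01 GPa


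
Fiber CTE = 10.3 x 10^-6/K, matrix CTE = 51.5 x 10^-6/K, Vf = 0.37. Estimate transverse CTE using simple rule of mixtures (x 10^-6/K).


alpha_2 = alpha_f*Vf + alpha_m*(1-Vf) = 10.3*0.37 + 51.5*0.63 = 36.3 x 10^-6/K

36.3 x 10^-6/K


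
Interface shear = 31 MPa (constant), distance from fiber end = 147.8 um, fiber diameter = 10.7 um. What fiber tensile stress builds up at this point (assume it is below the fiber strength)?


Force balance: sigma_f * (pi*d^2/4) = tau * (pi*d) * x  ->  sigma_f = 4 * tau * x / d
sigma_f = 4 * 31 * 147.8 / 10.7 = 1712.8 MPa

1712.8 MPa


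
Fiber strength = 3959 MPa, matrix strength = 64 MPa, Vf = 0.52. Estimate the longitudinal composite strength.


sigma_1 = sigma_f*Vf + sigma_m*(1-Vf) = 3959*0.52 + 64*0.48 = 2089.4 MPa

2089.4 MPa


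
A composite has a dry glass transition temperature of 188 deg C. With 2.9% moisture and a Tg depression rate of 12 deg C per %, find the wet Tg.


Tg_wet = Tg_dry - k*moisture = 188 - 12*2.9 = 153.2 deg C

153.2 deg C


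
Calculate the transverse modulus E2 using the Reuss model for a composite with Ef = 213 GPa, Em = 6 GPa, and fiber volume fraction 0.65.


1/E2 = Vf/Ef + (1-Vf)/Em = 0.65/213 + 0.35/6
E2 = 16.29 GPa

16.29 GPa


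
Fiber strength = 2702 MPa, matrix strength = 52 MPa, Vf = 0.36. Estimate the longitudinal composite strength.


sigma_1 = sigma_f*Vf + sigma_m*(1-Vf) = 2702*0.36 + 52*0.64 = 1006.0 MPa

1006.0 MPa


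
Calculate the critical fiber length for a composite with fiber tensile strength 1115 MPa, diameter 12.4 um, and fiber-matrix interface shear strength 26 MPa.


Lc = sigma_f * d / (2 * tau_i) = 1115 * 12.4 / (2 * 26) = 265.9 um

265.9 um


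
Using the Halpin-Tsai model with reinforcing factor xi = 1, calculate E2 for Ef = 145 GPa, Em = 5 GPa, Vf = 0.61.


eta = (Ef/Em - 1)/(Ef/Em + xi) = (29.0 - 1)/(29.0 + 1) = 0.9333
E2 = Em*(1+xi*eta*Vf)/(1-eta*Vf) = 18.22 GPa

18.22 GPa


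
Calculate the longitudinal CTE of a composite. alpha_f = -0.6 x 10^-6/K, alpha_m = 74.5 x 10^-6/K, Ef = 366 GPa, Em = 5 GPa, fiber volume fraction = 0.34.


E1 = Ef*Vf + Em*(1-Vf) = 127.74
alpha_1 = (alpha_f*Ef*Vf + alpha_m*Em*(1-Vf))/E1 = 1.34 x 10^-6/K

1.34 x 10^-6/K


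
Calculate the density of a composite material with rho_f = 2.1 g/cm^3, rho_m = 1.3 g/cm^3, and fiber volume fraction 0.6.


rho_c = rho_f*Vf + rho_m*(1-Vf) = 2.1*0.6 + 1.3*0.4 = 1.78 g/cm^3

1.78 g/cm^3


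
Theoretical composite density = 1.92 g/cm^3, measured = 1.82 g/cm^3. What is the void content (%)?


Void% = (rho_theo - rho_actual)/rho_theo * 100 = (1.92 - 1.82)/1.92 * 100 = 5.21%

5.21%


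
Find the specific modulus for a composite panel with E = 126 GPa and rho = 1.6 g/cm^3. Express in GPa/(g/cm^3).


Specific stiffness = E/rho = 126/1.6 = 78.8 GPa/(g/cm^3)

78.8 GPa/(g/cm^3)


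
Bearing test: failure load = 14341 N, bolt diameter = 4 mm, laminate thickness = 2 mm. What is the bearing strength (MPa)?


sigma_br = F/(d*h) = 14341/(4*2) = 1792.6 MPa

1792.6 MPa


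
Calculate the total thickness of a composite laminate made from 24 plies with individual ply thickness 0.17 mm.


h = n * t_ply = 24 * 0.17 = 4.08 mm

4.08 mm


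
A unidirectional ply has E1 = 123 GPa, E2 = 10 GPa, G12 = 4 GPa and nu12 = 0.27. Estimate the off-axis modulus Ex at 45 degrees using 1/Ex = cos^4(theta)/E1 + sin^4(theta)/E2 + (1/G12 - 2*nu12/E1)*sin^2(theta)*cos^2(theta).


cos^4(45) = 0.25, sin^4(45) = 0.25, sin^2(45)*cos^2(45) = 0.25
1/G12 - 2*nu12/E1 = 1/4 - 2*0.27/123 = 0.24561 GPa^-1
1/Ex = 0.25/123 + 0.25/10 + 0.24561*0.25 = 0.088435 GPa^-1
Ex = 11.31 GPa

11.31 GPa


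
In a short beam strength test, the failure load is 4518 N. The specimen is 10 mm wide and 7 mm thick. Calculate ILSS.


ILSS = 3F/(4bh) = 3*4518/(4*10*7) = 48.41 MPa

48.41 MPa


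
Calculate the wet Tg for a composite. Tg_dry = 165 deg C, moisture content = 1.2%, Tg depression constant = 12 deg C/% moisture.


Tg_wet = Tg_dry - k*moisture = 165 - 12*1.2 = 150.6 deg C

150.6 deg C


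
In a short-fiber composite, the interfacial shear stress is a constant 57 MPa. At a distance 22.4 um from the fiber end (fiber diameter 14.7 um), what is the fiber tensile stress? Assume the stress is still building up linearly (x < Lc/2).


Force balance: sigma_f * (pi*d^2/4) = tau * (pi*d) * x  ->  sigma_f = 4 * tau * x / d
sigma_f = 4 * 57 * 22.4 / 14.7 = 347.4 MPa

347.4 MPa


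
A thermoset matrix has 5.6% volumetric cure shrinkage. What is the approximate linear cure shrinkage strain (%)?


Linear shrinkage ≈ vol_shrink/3 = 5.6/3 = 1.867%

1.867%


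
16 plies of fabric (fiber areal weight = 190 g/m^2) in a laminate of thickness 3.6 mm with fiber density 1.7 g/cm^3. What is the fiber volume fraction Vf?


Vf = n * FAW / (rho_f * h * 1000) = 16 * 190 / (1.7 * 3.6 * 1000) = 0.4967

0.4967


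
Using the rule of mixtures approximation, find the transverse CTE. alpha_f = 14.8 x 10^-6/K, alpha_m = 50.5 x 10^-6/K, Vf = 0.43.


alpha_2 = alpha_f*Vf + alpha_m*(1-Vf) = 14.8*0.43 + 50.5*0.57 = 35.1 x 10^-6/K

35.1 x 10^-6/K


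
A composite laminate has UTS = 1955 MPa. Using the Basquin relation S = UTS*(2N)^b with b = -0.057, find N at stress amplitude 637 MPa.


N = 0.5 * (S/UTS)^(1/b) = 0.5 * (637/1955)^(1/-0.057) = 1.7497e+08 cycles

1.7497e+08 cycles


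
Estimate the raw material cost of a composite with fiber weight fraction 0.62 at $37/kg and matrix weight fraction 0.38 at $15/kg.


Cost = cost_f*Wf + cost_m*Wm = 37*0.62 + 15*0.38 = $28.64/kg

$28.64/kg


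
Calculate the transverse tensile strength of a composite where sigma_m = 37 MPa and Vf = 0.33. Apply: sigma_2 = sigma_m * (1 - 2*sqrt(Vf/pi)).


factor = 1 - 2*sqrt(0.33/pi) = 0.3518
sigma_2 = 37 * 0.3518 = 13.02 MPa

13.02 MPa


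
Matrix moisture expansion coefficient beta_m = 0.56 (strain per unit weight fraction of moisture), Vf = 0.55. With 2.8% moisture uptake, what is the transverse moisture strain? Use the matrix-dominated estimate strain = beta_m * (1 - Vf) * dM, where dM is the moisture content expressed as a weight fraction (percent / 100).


dM = 2.8/100 = 0.028
strain = beta_m * (1-Vf) * dM = 0.56 * 0.45 * 0.028 = 0.007056

0.007056


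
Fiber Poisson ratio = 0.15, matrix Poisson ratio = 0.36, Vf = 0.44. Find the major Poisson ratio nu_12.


nu_12 = nu_f*Vf + nu_m*(1-Vf) = 0.15*0.44 + 0.36*0.56 = 0.2676

0.2676


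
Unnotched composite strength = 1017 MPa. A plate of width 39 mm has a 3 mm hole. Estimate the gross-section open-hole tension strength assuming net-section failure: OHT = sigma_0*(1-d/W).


OHT = sigma_0*(1-d/W) = 1017*(1-3/39) = 938.8 MPa

938.8 MPa


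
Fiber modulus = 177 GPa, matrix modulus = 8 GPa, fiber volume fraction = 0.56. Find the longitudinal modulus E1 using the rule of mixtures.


E1 = Ef*Vf + Em*(1-Vf) = 177*0.56 + 8*0.44 = 102.64 GPa

102.64 GPa


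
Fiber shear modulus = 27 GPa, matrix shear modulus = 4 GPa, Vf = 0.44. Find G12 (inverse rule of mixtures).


1/G12 = Vf/Gf + (1-Vf)/Gm = 0.44/27 + 0.56/4
G12 = 6.4 GPa

6.4 GPa


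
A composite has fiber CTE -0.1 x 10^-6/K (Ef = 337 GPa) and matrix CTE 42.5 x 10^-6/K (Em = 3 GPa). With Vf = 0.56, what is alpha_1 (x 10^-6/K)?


E1 = Ef*Vf + Em*(1-Vf) = 190.04
alpha_1 = (alpha_f*Ef*Vf + alpha_m*Em*(1-Vf))/E1 = 0.2 x 10^-6/K

0.2 x 10^-6/K
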